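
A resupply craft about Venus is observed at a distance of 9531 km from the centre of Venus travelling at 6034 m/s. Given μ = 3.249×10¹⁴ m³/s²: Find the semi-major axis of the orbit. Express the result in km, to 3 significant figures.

r = 9.531×10⁶ m.
Vis-viva rearranged: 1/a = 2/r − v²/μ = 2.098×10⁻⁷ − 1.121×10⁻⁷ = 9.778×10⁻⁸ m⁻¹.
a = 1.023×10⁷ m = 10227 km.

a ≈ 10200 km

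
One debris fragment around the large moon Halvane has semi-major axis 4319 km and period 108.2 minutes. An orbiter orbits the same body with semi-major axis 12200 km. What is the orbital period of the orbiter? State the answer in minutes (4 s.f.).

T₂ ≈ 513.7 minutes

Kepler's third law: T² ∝ a³, so T₂ = T₁ (a₂/a₁)^(3/2).
a₂/a₁ = 2.825, (a₂/a₁)^(3/2) = 4.747.
T₂ = 108.2 × 4.747 = 513.7 minutes.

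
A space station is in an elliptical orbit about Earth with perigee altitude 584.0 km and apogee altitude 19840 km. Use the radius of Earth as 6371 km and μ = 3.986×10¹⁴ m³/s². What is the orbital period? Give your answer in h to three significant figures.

T ≈ 5.90 h

r_p = 6371 + 584.0 = 6955.0 km = 6.9550×10⁶ m.
r_a = 6371 + 19840 = 26211 km = 2.6211×10⁷ m.
Semi-major axis a = (r_p + r_a)/2 = (6955.0 + 26211)/2 = 16583 km = 1.658×10⁷ m.
By Kepler's third law T = 2π√(a³/μ) = 2π × 3.382×10³ = 2.125×10⁴ s.
= 5.903 h.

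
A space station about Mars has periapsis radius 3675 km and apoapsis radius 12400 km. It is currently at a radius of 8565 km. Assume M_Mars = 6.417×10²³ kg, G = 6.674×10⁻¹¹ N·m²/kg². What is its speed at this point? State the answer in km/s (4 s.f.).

v ≈ 2.161 km/s

μ = GM = 6.674×10⁻¹¹ × 6.417×10²³ = 4.283×10¹³ m³/s².
Semi-major axis a = (r_p + r_a)/2 = 8037.5 km = 8.038×10⁶ m.
Vis-viva: v² = μ(2/r − 1/a) = 4.283×10¹³ × (2.335×10⁻⁷ − 1.244×10⁻⁷) = 4.672×10⁶ m²/s².
v = 2161 m/s = 2.161 km/s.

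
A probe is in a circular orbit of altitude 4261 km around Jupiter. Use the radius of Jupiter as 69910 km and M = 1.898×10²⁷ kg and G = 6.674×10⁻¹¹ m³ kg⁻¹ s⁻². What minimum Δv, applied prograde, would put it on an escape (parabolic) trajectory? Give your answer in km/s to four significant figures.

Δv ≈ 17.12 km/s

μ = GM = 6.674×10⁻¹¹ × 1.898×10²⁷ = 1.267×10¹⁷ m³/s².
r = 69910 + 4261 = 74171 km = 7.4171×10⁷ m.
Circular speed v_c = √(μ/r) = 41330 m/s.
Escape speed v_esc = √(2μ/r) = √2 × v_c = 58440 m/s.
Δv = v_esc − v_c = 17120 m/s = 17.12 km/s.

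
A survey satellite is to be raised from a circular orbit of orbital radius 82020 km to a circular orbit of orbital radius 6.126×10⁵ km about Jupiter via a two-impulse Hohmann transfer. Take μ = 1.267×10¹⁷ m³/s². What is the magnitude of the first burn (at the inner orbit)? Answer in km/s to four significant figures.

Δv ≈ 12.90 km/s

r₁ = 82020 km = 8.202×10⁷ m.
r₂ = 6.126×10⁵ km = 6.126×10⁸ m.
Transfer ellipse a_t = (r₁ + r₂)/2 = 3.473×10⁸ m.
At r₁: circular v_c1 = √(μ/r₁) = 39300 m/s; transfer-perijove v_p = √[μ(2/r₁ − 1/a_t)] = 52200 m/s.
Δv₁ = v_p − v_c1 = 12900 m/s.
= 12.90 km/s.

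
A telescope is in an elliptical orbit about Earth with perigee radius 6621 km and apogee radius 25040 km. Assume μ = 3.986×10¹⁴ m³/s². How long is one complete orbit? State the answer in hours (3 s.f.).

T ≈ 5.51 hours

Semi-major axis a = (r_p + r_a)/2 = (6621.0 + 25040)/2 = 15830 km = 1.583×10⁷ m.
By Kepler's third law T = 2π√(a³/μ) = 2π × 3.155×10³ = 1.982×10⁴ s.
= 5.506 hours.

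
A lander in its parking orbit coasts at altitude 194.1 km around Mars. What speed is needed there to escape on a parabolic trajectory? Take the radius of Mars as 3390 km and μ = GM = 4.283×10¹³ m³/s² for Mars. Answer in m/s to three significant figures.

r = 3390 + 194.1 = 3584.1 km = 3.5841×10⁶ m.
Escape speed v_esc = √(2μ/r) = √(2 × 4.283×10¹³ / 3.584×10⁶) = √(2.390×10⁷) = 4889 m/s.

v_esc ≈ 4890 m/s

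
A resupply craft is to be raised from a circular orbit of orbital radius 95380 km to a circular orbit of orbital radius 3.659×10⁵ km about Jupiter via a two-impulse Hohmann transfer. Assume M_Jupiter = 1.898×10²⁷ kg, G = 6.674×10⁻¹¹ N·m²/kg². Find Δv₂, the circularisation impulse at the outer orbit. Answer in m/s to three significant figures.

μ = GM = 6.674×10⁻¹¹ × 1.898×10²⁷ = 1.267×10¹⁷ m³/s².
r₁ = 95380 km = 9.538×10⁷ m.
r₂ = 3.659×10⁵ km = 3.659×10⁸ m.
Transfer ellipse a_t = (r₁ + r₂)/2 = 2.306×10⁸ m.
At r₁: circular v_c1 = √(μ/r₁) = 36440 m/s; transfer-perijove v_p = √[μ(2/r₁ − 1/a_t)] = 45900 m/s.
At r₂: circular v_c2 = √(μ/r₂) = 18610 m/s; transfer-apojove v_a = √[μ(2/r₂ − 1/a_t)] = 11970 m/s.
Δv₂ = v_c2 − v_a = 6641 m/s.

Δv ≈ 6640 m/s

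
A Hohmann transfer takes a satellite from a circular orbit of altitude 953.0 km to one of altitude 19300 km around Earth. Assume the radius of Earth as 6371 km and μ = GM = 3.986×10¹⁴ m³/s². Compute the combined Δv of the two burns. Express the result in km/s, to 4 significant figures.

Δv_total ≈ 3.140 km/s

r₁ = 6371 + 953.0 = 7324.0 km = 7.3240×10⁶ m.
r₂ = 6371 + 19300 = 25671 km = 2.5671×10⁷ m.
Transfer ellipse a_t = (r₁ + r₂)/2 = 1.650×10⁷ m.
At r₁: circular v_c1 = √(μ/r₁) = 7377 m/s; transfer-perigee v_p = √[μ(2/r₁ − 1/a_t)] = 9203 m/s.
Δv₁ = v_p − v_c1 = 1825 m/s.
At r₂: circular v_c2 = √(μ/r₂) = 3940 m/s; transfer-apogee v_a = √[μ(2/r₂ − 1/a_t)] = 2626 m/s.
Δv₂ = v_c2 − v_a = 1315 m/s.
Total Δv = Δv₁ + Δv₂ = 3140 m/s = 3.140 km/s.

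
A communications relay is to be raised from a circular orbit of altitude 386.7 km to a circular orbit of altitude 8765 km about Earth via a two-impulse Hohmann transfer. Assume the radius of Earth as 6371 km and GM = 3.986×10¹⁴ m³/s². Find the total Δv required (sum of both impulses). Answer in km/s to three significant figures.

r₁ = 6371 + 386.7 = 6757.7 km = 6.7577×10⁶ m.
r₂ = 6371 + 8765 = 15136 km = 1.5136×10⁷ m.
Transfer ellipse a_t = (r₁ + r₂)/2 = 1.095×10⁷ m.
At r₁: circular v_c1 = √(μ/r₁) = 7680 m/s; transfer-perigee v_p = √[μ(2/r₁ − 1/a_t)] = 9031 m/s.
Δv₁ = v_p − v_c1 = 1351 m/s.
At r₂: circular v_c2 = √(μ/r₂) = 5132 m/s; transfer-apogee v_a = √[μ(2/r₂ − 1/a_t)] = 4032 m/s.
Δv₂ = v_c2 − v_a = 1100 m/s.
Total Δv = Δv₁ + Δv₂ = 2450 m/s = 2.450 km/s.

Δv_total ≈ 2.45 km/s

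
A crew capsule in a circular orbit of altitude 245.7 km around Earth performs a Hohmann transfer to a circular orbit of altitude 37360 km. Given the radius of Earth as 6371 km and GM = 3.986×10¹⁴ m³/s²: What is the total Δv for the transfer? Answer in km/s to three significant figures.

r₁ = 6371 + 245.7 = 6616.7 km = 6.6167×10⁶ m.
r₂ = 6371 + 37360 = 43731 km = 4.3731×10⁷ m.
Transfer ellipse a_t = (r₁ + r₂)/2 = 2.517×10⁷ m.
At r₁: circular v_c1 = √(μ/r₁) = 7762 m/s; transfer-perigee v_p = √[μ(2/r₁ − 1/a_t)] = 10230 m/s.
Δv₁ = v_p − v_c1 = 2468 m/s.
At r₂: circular v_c2 = √(μ/r₂) = 3019 m/s; transfer-apogee v_a = √[μ(2/r₂ − 1/a_t)] = 1548 m/s.
Δv₂ = v_c2 − v_a = 1471 m/s.
Total Δv = Δv₁ + Δv₂ = 3940 m/s = 3.940 km/s.

Δv_total ≈ 3.94 km/s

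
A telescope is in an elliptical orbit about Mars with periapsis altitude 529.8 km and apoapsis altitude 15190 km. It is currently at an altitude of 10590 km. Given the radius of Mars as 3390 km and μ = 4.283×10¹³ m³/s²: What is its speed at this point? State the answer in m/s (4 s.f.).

v ≈ 1523 m/s

r_p = 3390 + 529.8 = 3919.8 km = 3.9198×10⁶ m.
r_a = 3390 + 15190 = 18580 km = 1.8580×10⁷ m.
r = 3390 + 10590 = 13980 km = 1.398×10⁷ m.
Semi-major axis a = (r_p + r_a)/2 = 11250 km = 1.125×10⁷ m.
Vis-viva: v² = μ(2/r − 1/a) = 4.283×10¹³ × (1.431×10⁻⁷ − 8.889×10⁻⁸) = 2.320×10⁶ m²/s².
v = 1523 m/s.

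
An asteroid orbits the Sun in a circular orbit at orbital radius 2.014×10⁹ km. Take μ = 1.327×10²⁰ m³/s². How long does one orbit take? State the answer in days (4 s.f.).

T ≈ 18040 days

r = 2.014×10⁹ km = 2.014×10¹² m.
Kepler's third law: T = 2π√(r³/μ) = 2π√((2.014×10¹²)³ / 1.327×10²⁰).
r³/μ = 6.156×10¹⁶ s², so T = 2π × 2.481×10⁸ = 1.559×10⁹ s.
Converting: 1.559×10⁹ s ÷ 86400 = 18040 days.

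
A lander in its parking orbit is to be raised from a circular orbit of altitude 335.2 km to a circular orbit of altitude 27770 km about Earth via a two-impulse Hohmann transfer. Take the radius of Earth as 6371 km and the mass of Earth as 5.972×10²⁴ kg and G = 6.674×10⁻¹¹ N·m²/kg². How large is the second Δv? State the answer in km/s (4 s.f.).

Δv ≈ 1.459 km/s

μ = GM = 6.674×10⁻¹¹ × 5.972×10²⁴ = 3.986×10¹⁴ m³/s².
r₁ = 6371 + 335.2 = 6706.2 km = 6.7062×10⁶ m.
r₂ = 6371 + 27770 = 34141 km = 3.4141×10⁷ m.
Transfer ellipse a_t = (r₁ + r₂)/2 = 2.042×10⁷ m.
At r₁: circular v_c1 = √(μ/r₁) = 7709 m/s; transfer-perigee v_p = √[μ(2/r₁ − 1/a_t)] = 9968 m/s.
At r₂: circular v_c2 = √(μ/r₂) = 3417 m/s; transfer-apogee v_a = √[μ(2/r₂ − 1/a_t)] = 1958 m/s.
Δv₂ = v_c2 − v_a = 1459 m/s.
= 1.459 km/s.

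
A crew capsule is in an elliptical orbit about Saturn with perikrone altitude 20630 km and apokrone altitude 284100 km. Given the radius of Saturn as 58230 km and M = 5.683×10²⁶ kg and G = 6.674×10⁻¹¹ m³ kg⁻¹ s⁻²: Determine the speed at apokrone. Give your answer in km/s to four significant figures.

v ≈ 6.441 km/s

μ = GM = 6.674×10⁻¹¹ × 5.683×10²⁶ = 3.793×10¹⁶ m³/s².
r_p = 58230 + 20630 = 78860 km = 7.8860×10⁷ m.
r_a = 58230 + 284100 = 342330 km = 3.4233×10⁸ m.
Semi-major axis a = (r_p + r_a)/2 = 2.1060×10⁵ km = 2.106×10⁸ m.
Vis-viva: v² = μ(2/r − 1/a) = 3.793×10¹⁶ × (5.842×10⁻⁹ − 4.748×10⁻⁹) = 4.149×10⁷ m²/s².
v = 6441 m/s = 6.441 km/s.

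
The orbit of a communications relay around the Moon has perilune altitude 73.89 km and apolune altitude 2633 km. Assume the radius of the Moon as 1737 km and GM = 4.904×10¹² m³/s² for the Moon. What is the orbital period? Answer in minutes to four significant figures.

T ≈ 256.9 minutes

r_p = 1737 + 73.89 = 1810.9 km = 1.8109×10⁶ m.
r_a = 1737 + 2633 = 4370.0 km = 4.3700×10⁶ m.
Semi-major axis a = (r_p + r_a)/2 = (1810.9 + 4370.0)/2 = 3090.4 km = 3.090×10⁶ m.
By Kepler's third law T = 2π√(a³/μ) = 2π × 2.453×10³ = 1.541×10⁴ s.
= 256.9 minutes.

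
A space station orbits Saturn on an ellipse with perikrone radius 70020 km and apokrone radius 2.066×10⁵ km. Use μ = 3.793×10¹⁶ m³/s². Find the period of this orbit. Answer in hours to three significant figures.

Semi-major axis a = (r_p + r_a)/2 = (70020 + 2.0660×10⁵)/2 = 1.3831×10⁵ km = 1.383×10⁸ m.
By Kepler's third law T = 2π√(a³/μ) = 2π × 8.352×10³ = 5.248×10⁴ s.
= 14.58 hours.

T ≈ 14.6 hours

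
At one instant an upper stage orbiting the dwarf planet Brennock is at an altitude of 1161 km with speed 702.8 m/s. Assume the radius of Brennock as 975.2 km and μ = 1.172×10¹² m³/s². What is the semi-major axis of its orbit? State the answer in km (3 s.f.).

a ≈ 1940 km

r = 975.2 + 1161 = 2136.2 km = 2.136×10⁶ m.
Vis-viva rearranged: 1/a = 2/r − v²/μ = 9.362×10⁻⁷ − 4.214×10⁻⁷ = 5.148×10⁻⁷ m⁻¹.
a = 1.942×10⁶ m = 1942.5 km.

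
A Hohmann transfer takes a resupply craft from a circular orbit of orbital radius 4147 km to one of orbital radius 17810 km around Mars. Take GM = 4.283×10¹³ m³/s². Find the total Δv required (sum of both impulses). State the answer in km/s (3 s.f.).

r₁ = 4147 km = 4.147×10⁶ m.
r₂ = 17810 km = 1.781×10⁷ m.
Transfer ellipse a_t = (r₁ + r₂)/2 = 1.098×10⁷ m.
At r₁: circular v_c1 = √(μ/r₁) = 3214 m/s; transfer-periapsis v_p = √[μ(2/r₁ − 1/a_t)] = 4093 m/s.
Δv₁ = v_p − v_c1 = 879.5 m/s.
At r₂: circular v_c2 = √(μ/r₂) = 1551 m/s; transfer-apoapsis v_a = √[μ(2/r₂ − 1/a_t)] = 953.1 m/s.
Δv₂ = v_c2 − v_a = 597.7 m/s.
Total Δv = Δv₁ + Δv₂ = 1477 m/s = 1.477 km/s.

Δv_total ≈ 1.48 km/s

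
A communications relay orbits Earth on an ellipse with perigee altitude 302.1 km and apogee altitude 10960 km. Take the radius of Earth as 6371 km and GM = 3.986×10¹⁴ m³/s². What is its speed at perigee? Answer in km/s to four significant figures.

r_p = 6371 + 302.1 = 6673.1 km = 6.6731×10⁶ m.
r_a = 6371 + 10960 = 17331 km = 1.7331×10⁷ m.
Semi-major axis a = (r_p + r_a)/2 = 12002 km = 1.200×10⁷ m.
Vis-viva: v² = μ(2/r − 1/a) = 3.986×10¹⁴ × (2.997×10⁻⁷ − 8.332×10⁻⁸) = 8.625×10⁷ m²/s².
v = 9287 m/s = 9.287 km/s.

v ≈ 9.287 km/s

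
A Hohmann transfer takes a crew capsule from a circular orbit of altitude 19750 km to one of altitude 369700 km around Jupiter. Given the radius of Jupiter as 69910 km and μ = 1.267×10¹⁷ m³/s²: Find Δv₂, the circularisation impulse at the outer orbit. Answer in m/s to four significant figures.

Δv ≈ 7095 m/s

r₁ = 69910 + 19750 = 89660 km = 8.9660×10⁷ m.
r₂ = 69910 + 369700 = 439610 km = 4.3961×10⁸ m.
Transfer ellipse a_t = (r₁ + r₂)/2 = 2.646×10⁸ m.
At r₁: circular v_c1 = √(μ/r₁) = 37590 m/s; transfer-perijove v_p = √[μ(2/r₁ − 1/a_t)] = 48450 m/s.
At r₂: circular v_c2 = √(μ/r₂) = 16980 m/s; transfer-apojove v_a = √[μ(2/r₂ − 1/a_t)] = 9882 m/s.
Δv₂ = v_c2 − v_a = 7095 m/s.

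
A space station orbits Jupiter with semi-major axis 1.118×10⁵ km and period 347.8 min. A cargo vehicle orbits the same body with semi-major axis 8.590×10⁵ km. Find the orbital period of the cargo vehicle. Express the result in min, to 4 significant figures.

Kepler's third law: T² ∝ a³, so T₂ = T₁ (a₂/a₁)^(3/2).
a₂/a₁ = 7.683, (a₂/a₁)^(3/2) = 21.30.
T₂ = 347.8 × 21.30 = 7407 min.

T₂ ≈ 7407 min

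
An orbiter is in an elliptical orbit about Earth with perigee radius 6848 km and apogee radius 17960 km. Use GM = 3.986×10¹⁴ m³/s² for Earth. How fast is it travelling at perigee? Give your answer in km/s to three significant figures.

v ≈ 9.18 km/s

Semi-major axis a = (r_p + r_a)/2 = 12404 km = 1.240×10⁷ m.
Vis-viva: v² = μ(2/r − 1/a) = 3.986×10¹⁴ × (2.921×10⁻⁷ − 8.062×10⁻⁸) = 8.428×10⁷ m²/s².
v = 9180 m/s = 9.180 km/s.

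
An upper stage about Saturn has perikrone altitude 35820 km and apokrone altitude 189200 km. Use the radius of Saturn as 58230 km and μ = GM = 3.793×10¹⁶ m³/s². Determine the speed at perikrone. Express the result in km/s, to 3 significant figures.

r_p = 58230 + 35820 = 94050 km = 9.4050×10⁷ m.
r_a = 58230 + 189200 = 247430 km = 2.4743×10⁸ m.
Semi-major axis a = (r_p + r_a)/2 = 1.7074×10⁵ km = 1.707×10⁸ m.
Vis-viva: v² = μ(2/r − 1/a) = 3.793×10¹⁶ × (2.127×10⁻⁸ − 5.857×10⁻⁹) = 5.844×10⁸ m²/s².
v = 24180 m/s = 24.18 km/s.

v ≈ 24.2 km/s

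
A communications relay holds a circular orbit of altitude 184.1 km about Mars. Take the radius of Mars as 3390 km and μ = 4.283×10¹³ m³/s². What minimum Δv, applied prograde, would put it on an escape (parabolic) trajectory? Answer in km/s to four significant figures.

Δv ≈ 1.434 km/s

r = 3390 + 184.1 = 3574.1 km = 3.5741×10⁶ m.
Circular speed v_c = √(μ/r) = 3462 m/s.
Escape speed v_esc = √(2μ/r) = √2 × v_c = 4896 m/s.
Δv = v_esc − v_c = 1434 m/s = 1.434 km/s.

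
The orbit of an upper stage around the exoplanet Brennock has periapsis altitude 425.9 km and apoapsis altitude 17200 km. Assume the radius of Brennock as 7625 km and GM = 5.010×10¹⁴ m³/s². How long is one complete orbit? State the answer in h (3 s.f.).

r_p = 7625 + 425.9 = 8050.9 km = 8.0509×10⁶ m.
r_a = 7625 + 17200 = 24825 km = 2.4825×10⁷ m.
Semi-major axis a = (r_p + r_a)/2 = (8050.9 + 24825)/2 = 16438 km = 1.644×10⁷ m.
By Kepler's third law T = 2π√(a³/μ) = 2π × 2.978×10³ = 1.871×10⁴ s.
= 5.197 h.

T ≈ 5.20 h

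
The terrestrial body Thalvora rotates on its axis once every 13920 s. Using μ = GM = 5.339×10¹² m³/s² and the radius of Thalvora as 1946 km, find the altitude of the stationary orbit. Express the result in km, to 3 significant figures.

A synchronous orbit has period T, so by Kepler's third law a = (μT²/4π²)^(1/3).
μT²/4π² = 5.339×10¹² × (1.392×10⁴)² / 39.48 = 2.620×10¹⁹ m³.
a = 2.970×10⁶ m = 2970.2 km.
Altitude h = a − R = 2970.2 − 1946 = 1024.2 km.

h_sync ≈ 1020 km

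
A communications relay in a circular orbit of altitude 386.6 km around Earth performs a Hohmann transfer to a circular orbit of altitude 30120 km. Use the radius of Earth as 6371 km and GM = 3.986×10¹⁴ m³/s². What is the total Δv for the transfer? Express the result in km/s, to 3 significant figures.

Δv_total ≈ 3.75 km/s

r₁ = 6371 + 386.6 = 6757.6 km = 6.7576×10⁶ m.
r₂ = 6371 + 30120 = 36491 km = 3.6491×10⁷ m.
Transfer ellipse a_t = (r₁ + r₂)/2 = 2.162×10⁷ m.
At r₁: circular v_c1 = √(μ/r₁) = 7680 m/s; transfer-perigee v_p = √[μ(2/r₁ − 1/a_t)] = 9977 m/s.
Δv₁ = v_p − v_c1 = 2297 m/s.
At r₂: circular v_c2 = √(μ/r₂) = 3305 m/s; transfer-apogee v_a = √[μ(2/r₂ − 1/a_t)] = 1848 m/s.
Δv₂ = v_c2 − v_a = 1457 m/s.
Total Δv = Δv₁ + Δv₂ = 3754 m/s = 3.754 km/s.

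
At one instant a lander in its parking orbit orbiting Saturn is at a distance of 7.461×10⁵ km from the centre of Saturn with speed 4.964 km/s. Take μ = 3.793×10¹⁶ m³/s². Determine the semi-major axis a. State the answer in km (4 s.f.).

r = 7.461×10⁸ m.
Specific orbital energy ε = v²/2 − μ/r = (4964)²/2 − 3.793×10¹⁶/7.461×10⁸ = -3.852×10⁷ J/kg.
Since ε = −μ/(2a), a = −μ/(2ε) = 4.924×10⁸ m = 4.9238×10⁵ km.

a ≈ 4.924×10⁵ km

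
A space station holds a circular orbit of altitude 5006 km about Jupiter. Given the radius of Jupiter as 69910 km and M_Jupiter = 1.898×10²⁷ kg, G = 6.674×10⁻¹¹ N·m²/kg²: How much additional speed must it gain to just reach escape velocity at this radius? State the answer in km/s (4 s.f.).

μ = GM = 6.674×10⁻¹¹ × 1.898×10²⁷ = 1.267×10¹⁷ m³/s².
r = 69910 + 5006 = 74916 km = 7.4916×10⁷ m.
Circular speed v_c = √(μ/r) = 41120 m/s.
Escape speed v_esc = √(2μ/r) = √2 × v_c = 58150 m/s.
Δv = v_esc − v_c = 17030 m/s = 17.03 km/s.

Δv ≈ 17.03 km/s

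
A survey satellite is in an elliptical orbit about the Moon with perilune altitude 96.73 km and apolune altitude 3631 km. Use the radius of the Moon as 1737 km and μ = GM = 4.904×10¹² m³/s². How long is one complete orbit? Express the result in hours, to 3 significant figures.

r_p = 1737 + 96.73 = 1833.7 km = 1.8337×10⁶ m.
r_a = 1737 + 3631 = 5368.0 km = 5.3680×10⁶ m.
Semi-major axis a = (r_p + r_a)/2 = (1833.7 + 5368.0)/2 = 3600.9 km = 3.601×10⁶ m.
By Kepler's third law T = 2π√(a³/μ) = 2π × 3.086×10³ = 1.939×10⁴ s.
= 5.385 hours.

T ≈ 5.39 hours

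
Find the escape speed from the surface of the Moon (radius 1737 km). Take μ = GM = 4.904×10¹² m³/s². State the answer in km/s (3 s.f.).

r = R = 1.737×10⁶ m.
Escape speed v_esc = √(2μ/r) = √(2 × 4.904×10¹² / 1.737×10⁶) = √(5.647×10⁶) = 2376 m/s.
= 2.376 km/s.

v_esc ≈ 2.38 km/s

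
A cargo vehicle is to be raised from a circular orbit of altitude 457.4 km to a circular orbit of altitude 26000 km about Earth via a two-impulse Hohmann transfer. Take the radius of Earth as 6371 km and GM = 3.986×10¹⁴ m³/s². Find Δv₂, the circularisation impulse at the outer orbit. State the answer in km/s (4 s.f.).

Δv ≈ 1.438 km/s

r₁ = 6371 + 457.4 = 6828.4 km = 6.8284×10⁶ m.
r₂ = 6371 + 26000 = 32371 km = 3.2371×10⁷ m.
Transfer ellipse a_t = (r₁ + r₂)/2 = 1.960×10⁷ m.
At r₁: circular v_c1 = √(μ/r₁) = 7640 m/s; transfer-perigee v_p = √[μ(2/r₁ − 1/a_t)] = 9819 m/s.
At r₂: circular v_c2 = √(μ/r₂) = 3509 m/s; transfer-apogee v_a = √[μ(2/r₂ − 1/a_t)] = 2071 m/s.
Δv₂ = v_c2 − v_a = 1438 m/s.
= 1.438 km/s.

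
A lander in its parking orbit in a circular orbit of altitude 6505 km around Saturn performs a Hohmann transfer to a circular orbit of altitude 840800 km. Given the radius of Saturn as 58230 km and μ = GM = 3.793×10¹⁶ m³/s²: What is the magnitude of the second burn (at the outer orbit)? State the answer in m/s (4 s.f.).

Δv ≈ 4115 m/s

r₁ = 58230 + 6505 = 64735 km = 6.4735×10⁷ m.
r₂ = 58230 + 840800 = 899030 km = 8.9903×10⁸ m.
Transfer ellipse a_t = (r₁ + r₂)/2 = 4.819×10⁸ m.
At r₁: circular v_c1 = √(μ/r₁) = 24210 m/s; transfer-perikrone v_p = √[μ(2/r₁ − 1/a_t)] = 33060 m/s.
At r₂: circular v_c2 = √(μ/r₂) = 6495 m/s; transfer-apokrone v_a = √[μ(2/r₂ − 1/a_t)] = 2381 m/s.
Δv₂ = v_c2 − v_a = 4115 m/s.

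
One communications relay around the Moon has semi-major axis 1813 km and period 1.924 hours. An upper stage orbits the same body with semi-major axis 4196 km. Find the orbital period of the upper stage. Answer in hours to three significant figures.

Kepler's third law: T² ∝ a³, so T₂ = T₁ (a₂/a₁)^(3/2).
a₂/a₁ = 2.314, (a₂/a₁)^(3/2) = 3.521.
T₂ = 1.924 × 3.521 = 6.774 hours.

T₂ ≈ 6.77 hours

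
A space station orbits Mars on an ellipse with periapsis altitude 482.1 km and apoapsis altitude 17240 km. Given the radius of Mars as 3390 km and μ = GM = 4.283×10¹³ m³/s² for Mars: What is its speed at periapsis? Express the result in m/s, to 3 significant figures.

r_p = 3390 + 482.1 = 3872.1 km = 3.8721×10⁶ m.
r_a = 3390 + 17240 = 20630 km = 2.0630×10⁷ m.
Semi-major axis a = (r_p + r_a)/2 = 12251 km = 1.225×10⁷ m.
Vis-viva: v² = μ(2/r − 1/a) = 4.283×10¹³ × (5.165×10⁻⁷ − 8.163×10⁻⁸) = 1.863×10⁷ m²/s².
v = 4316 m/s.

v ≈ 4320 m/s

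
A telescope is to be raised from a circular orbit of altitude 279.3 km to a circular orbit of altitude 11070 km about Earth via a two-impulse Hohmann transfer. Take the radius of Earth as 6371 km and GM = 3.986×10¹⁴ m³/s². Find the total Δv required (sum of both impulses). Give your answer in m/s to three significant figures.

r₁ = 6371 + 279.3 = 6650.3 km = 6.6503×10⁶ m.
r₂ = 6371 + 11070 = 17441 km = 1.7441×10⁷ m.
Transfer ellipse a_t = (r₁ + r₂)/2 = 1.205×10⁷ m.
At r₁: circular v_c1 = √(μ/r₁) = 7742 m/s; transfer-perigee v_p = √[μ(2/r₁ − 1/a_t)] = 9316 m/s.
Δv₁ = v_p − v_c1 = 1574 m/s.
At r₂: circular v_c2 = √(μ/r₂) = 4781 m/s; transfer-apogee v_a = √[μ(2/r₂ − 1/a_t)] = 3552 m/s.
Δv₂ = v_c2 − v_a = 1228 m/s.
Total Δv = Δv₁ + Δv₂ = 2802 m/s.

Δv_total ≈ 2800 m/s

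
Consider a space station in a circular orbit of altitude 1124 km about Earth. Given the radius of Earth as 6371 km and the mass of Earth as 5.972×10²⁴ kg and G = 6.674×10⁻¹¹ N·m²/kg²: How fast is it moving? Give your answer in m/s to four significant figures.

v ≈ 7292 m/s

μ = GM = 6.674×10⁻¹¹ × 5.972×10²⁴ = 3.986×10¹⁴ m³/s².
r = 6371 + 1124 = 7495.0 km = 7.4950×10⁶ m.
For a circular orbit v = √(μ/r) = √(3.986×10¹⁴ / 7.495×10⁶) = √(5.318×10⁷) = 7292 m/s.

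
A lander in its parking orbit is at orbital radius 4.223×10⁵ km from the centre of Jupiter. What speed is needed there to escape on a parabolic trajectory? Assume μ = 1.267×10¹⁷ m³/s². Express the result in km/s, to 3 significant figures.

v_esc ≈ 24.5 km/s

r = 4.223×10⁵ km = 4.223×10⁸ m.
Escape speed v_esc = √(2μ/r) = √(2 × 1.267×10¹⁷ / 4.223×10⁸) = √(6.000×10⁸) = 24500 m/s.
= 24.50 km/s.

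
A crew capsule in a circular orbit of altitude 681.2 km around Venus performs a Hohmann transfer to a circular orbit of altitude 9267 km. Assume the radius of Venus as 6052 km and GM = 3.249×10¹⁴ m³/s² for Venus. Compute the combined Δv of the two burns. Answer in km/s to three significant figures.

Δv_total ≈ 2.25 km/s

r₁ = 6052 + 681.2 = 6733.2 km = 6.7332×10⁶ m.
r₂ = 6052 + 9267 = 15319 km = 1.5319×10⁷ m.
Transfer ellipse a_t = (r₁ + r₂)/2 = 1.103×10⁷ m.
At r₁: circular v_c1 = √(μ/r₁) = 6946 m/s; transfer-periapsis v_p = √[μ(2/r₁ − 1/a_t)] = 8188 m/s.
Δv₁ = v_p − v_c1 = 1241 m/s.
At r₂: circular v_c2 = √(μ/r₂) = 4605 m/s; transfer-apoapsis v_a = √[μ(2/r₂ − 1/a_t)] = 3599 m/s.
Δv₂ = v_c2 − v_a = 1007 m/s.
Total Δv = Δv₁ + Δv₂ = 2248 m/s = 2.248 km/s.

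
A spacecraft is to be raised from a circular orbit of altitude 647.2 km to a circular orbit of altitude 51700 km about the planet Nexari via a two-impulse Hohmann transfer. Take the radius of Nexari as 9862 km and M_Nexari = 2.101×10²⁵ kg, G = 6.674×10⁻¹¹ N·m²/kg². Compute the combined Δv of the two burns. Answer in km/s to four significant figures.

Δv_total ≈ 5.742 km/s

μ = GM = 6.674×10⁻¹¹ × 2.101×10²⁵ = 1.402×10¹⁵ m³/s².
r₁ = 9862 + 647.2 = 10509 km = 1.0509×10⁷ m.
r₂ = 9862 + 51700 = 61562 km = 6.1562×10⁷ m.
Transfer ellipse a_t = (r₁ + r₂)/2 = 3.604×10⁷ m.
At r₁: circular v_c1 = √(μ/r₁) = 11550 m/s; transfer-periapsis v_p = √[μ(2/r₁ − 1/a_t)] = 15100 m/s.
Δv₁ = v_p − v_c1 = 3547 m/s.
At r₂: circular v_c2 = √(μ/r₂) = 4773 m/s; transfer-apoapsis v_a = √[μ(2/r₂ − 1/a_t)] = 2577 m/s.
Δv₂ = v_c2 − v_a = 2195 m/s.
Total Δv = Δv₁ + Δv₂ = 5742 m/s = 5.742 km/s.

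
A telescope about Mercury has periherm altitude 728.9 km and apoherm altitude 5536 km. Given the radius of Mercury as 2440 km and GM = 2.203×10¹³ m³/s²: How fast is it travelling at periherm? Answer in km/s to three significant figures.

r_p = 2440 + 728.9 = 3168.9 km = 3.1689×10⁶ m.
r_a = 2440 + 5536 = 7976.0 km = 7.9760×10⁶ m.
Semi-major axis a = (r_p + r_a)/2 = 5572.4 km = 5.572×10⁶ m.
Vis-viva: v² = μ(2/r − 1/a) = 2.203×10¹³ × (6.311×10⁻⁷ − 1.795×10⁻⁷) = 9.951×10⁶ m²/s².
v = 3154 m/s = 3.154 km/s.

v ≈ 3.15 km/s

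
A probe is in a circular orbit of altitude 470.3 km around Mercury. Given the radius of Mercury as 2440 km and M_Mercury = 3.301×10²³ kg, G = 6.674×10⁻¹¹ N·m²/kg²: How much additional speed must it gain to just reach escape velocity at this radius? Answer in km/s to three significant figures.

Δv ≈ 1.14 km/s

μ = GM = 6.674×10⁻¹¹ × 3.301×10²³ = 2.203×10¹³ m³/s².
r = 2440 + 470.3 = 2910.3 km = 2.9103×10⁶ m.
Circular speed v_c = √(μ/r) = 2751 m/s.
Escape speed v_esc = √(2μ/r) = √2 × v_c = 3891 m/s.
Δv = v_esc − v_c = 1140 m/s = 1.140 km/s.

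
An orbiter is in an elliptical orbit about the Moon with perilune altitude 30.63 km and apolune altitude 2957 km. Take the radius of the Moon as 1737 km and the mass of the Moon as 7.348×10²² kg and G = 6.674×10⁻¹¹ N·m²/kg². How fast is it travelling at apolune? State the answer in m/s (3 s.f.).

μ = GM = 6.674×10⁻¹¹ × 7.348×10²² = 4.904×10¹² m³/s².
r_p = 1737 + 30.63 = 1767.6 km = 1.7676×10⁶ m.
r_a = 1737 + 2957 = 4694.0 km = 4.6940×10⁶ m.
Semi-major axis a = (r_p + r_a)/2 = 3230.8 km = 3.231×10⁶ m.
Vis-viva: v² = μ(2/r − 1/a) = 4.904×10¹² × (4.261×10⁻⁷ − 3.095×10⁻⁷) = 5.716×10⁵ m²/s².
v = 756.0 m/s.

v ≈ 756 m/s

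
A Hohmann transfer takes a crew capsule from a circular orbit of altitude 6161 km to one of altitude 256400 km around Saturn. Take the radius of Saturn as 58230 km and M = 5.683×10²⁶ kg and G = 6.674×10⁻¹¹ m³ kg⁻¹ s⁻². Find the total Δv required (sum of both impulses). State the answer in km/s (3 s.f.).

Δv_total ≈ 11.6 km/s

μ = GM = 6.674×10⁻¹¹ × 5.683×10²⁶ = 3.793×10¹⁶ m³/s².
r₁ = 58230 + 6161 = 64391 km = 6.4391×10⁷ m.
r₂ = 58230 + 256400 = 314630 km = 3.1463×10⁸ m.
Transfer ellipse a_t = (r₁ + r₂)/2 = 1.895×10⁸ m.
At r₁: circular v_c1 = √(μ/r₁) = 24270 m/s; transfer-perikrone v_p = √[μ(2/r₁ − 1/a_t)] = 31270 m/s.
Δv₁ = v_p − v_c1 = 7002 m/s.
At r₂: circular v_c2 = √(μ/r₂) = 10980 m/s; transfer-apokrone v_a = √[μ(2/r₂ − 1/a_t)] = 6400 m/s.
Δv₂ = v_c2 − v_a = 4580 m/s.
Total Δv = Δv₁ + Δv₂ = 11580 m/s = 11.58 km/s.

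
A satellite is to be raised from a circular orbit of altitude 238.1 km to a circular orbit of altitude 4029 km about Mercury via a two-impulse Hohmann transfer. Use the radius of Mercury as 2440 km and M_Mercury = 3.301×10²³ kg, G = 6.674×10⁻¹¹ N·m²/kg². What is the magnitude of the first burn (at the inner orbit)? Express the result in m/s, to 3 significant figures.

Δv ≈ 543 m/s

μ = GM = 6.674×10⁻¹¹ × 3.301×10²³ = 2.203×10¹³ m³/s².
r₁ = 2440 + 238.1 = 2678.1 km = 2.6781×10⁶ m.
r₂ = 2440 + 4029 = 6469.0 km = 6.4690×10⁶ m.
Transfer ellipse a_t = (r₁ + r₂)/2 = 4.574×10⁶ m.
At r₁: circular v_c1 = √(μ/r₁) = 2868 m/s; transfer-periherm v_p = √[μ(2/r₁ − 1/a_t)] = 3411 m/s.
Δv₁ = v_p − v_c1 = 542.9 m/s.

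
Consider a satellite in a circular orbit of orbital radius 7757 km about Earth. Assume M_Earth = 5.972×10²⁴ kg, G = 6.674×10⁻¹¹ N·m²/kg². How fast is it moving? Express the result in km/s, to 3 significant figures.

v ≈ 7.17 km/s

μ = GM = 6.674×10⁻¹¹ × 5.972×10²⁴ = 3.986×10¹⁴ m³/s².
r = 7757 km = 7.757×10⁶ m.
For a circular orbit v = √(μ/r) = √(3.986×10¹⁴ / 7.757×10⁶) = √(5.138×10⁷) = 7168 m/s.
That is 7.168 km/s.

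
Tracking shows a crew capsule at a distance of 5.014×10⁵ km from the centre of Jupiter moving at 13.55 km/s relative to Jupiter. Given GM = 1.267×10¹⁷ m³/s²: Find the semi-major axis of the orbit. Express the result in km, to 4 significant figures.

r = 5.014×10⁸ m.
Vis-viva rearranged: 1/a = 2/r − v²/μ = 3.989×10⁻⁹ − 1.449×10⁻⁹ = 2.540×10⁻⁹ m⁻¹.
a = 3.937×10⁸ m = 3.9374×10⁵ km.

a ≈ 3.937×10⁵ km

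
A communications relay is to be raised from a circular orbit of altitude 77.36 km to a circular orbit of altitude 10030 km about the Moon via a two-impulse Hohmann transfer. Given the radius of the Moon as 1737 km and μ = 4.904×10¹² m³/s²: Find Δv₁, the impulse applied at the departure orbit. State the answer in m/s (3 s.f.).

r₁ = 1737 + 77.36 = 1814.4 km = 1.8144×10⁶ m.
r₂ = 1737 + 10030 = 11767 km = 1.1767×10⁷ m.
Transfer ellipse a_t = (r₁ + r₂)/2 = 6.791×10⁶ m.
At r₁: circular v_c1 = √(μ/r₁) = 1644 m/s; transfer-perilune v_p = √[μ(2/r₁ − 1/a_t)] = 2164 m/s.
Δv₁ = v_p − v_c1 = 520.1 m/s.

Δv ≈ 520 m/s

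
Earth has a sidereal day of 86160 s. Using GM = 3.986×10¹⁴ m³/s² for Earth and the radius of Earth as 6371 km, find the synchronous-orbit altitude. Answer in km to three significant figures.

h_sync ≈ 35800 km

A synchronous orbit has period T, so by Kepler's third law a = (μT²/4π²)^(1/3).
μT²/4π² = 3.986×10¹⁴ × (8.616×10⁴)² / 39.48 = 7.495×10²² m³.
a = 4.216×10⁷ m = 42163 km.
Altitude h = a − R = 42163 − 6371 = 35792 km.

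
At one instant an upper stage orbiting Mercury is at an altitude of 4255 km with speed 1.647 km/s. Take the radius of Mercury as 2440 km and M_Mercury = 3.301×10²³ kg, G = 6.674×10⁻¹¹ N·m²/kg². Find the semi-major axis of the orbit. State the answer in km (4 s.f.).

μ = GM = 6.674×10⁻¹¹ × 3.301×10²³ = 2.203×10¹³ m³/s².
r = 2440 + 4255 = 6695.0 km = 6.695×10⁶ m.
Vis-viva rearranged: 1/a = 2/r − v²/μ = 2.987×10⁻⁷ − 1.231×10⁻⁷ = 1.756×10⁻⁷ m⁻¹.
a = 5.695×10⁶ m = 5694.7 km.

a ≈ 5695 km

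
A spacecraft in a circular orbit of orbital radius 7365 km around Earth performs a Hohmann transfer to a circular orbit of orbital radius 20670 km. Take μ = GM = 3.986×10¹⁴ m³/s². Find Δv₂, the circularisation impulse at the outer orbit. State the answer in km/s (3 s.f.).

r₁ = 7365 km = 7.365×10⁶ m.
r₂ = 20670 km = 2.067×10⁷ m.
Transfer ellipse a_t = (r₁ + r₂)/2 = 1.402×10⁷ m.
At r₁: circular v_c1 = √(μ/r₁) = 7357 m/s; transfer-perigee v_p = √[μ(2/r₁ − 1/a_t)] = 8933 m/s.
At r₂: circular v_c2 = √(μ/r₂) = 4391 m/s; transfer-apogee v_a = √[μ(2/r₂ − 1/a_t)] = 3183 m/s.
Δv₂ = v_c2 − v_a = 1208 m/s.
= 1.208 km/s.

Δv ≈ 1.21 km/s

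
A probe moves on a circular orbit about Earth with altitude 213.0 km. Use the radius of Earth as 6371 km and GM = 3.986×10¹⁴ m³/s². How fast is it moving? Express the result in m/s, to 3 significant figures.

r = 6371 + 213.0 = 6584.0 km = 6.5840×10⁶ m.
For a circular orbit v = √(μ/r) = √(3.986×10¹⁴ / 6.584×10⁶) = √(6.054×10⁷) = 7781 m/s.

v ≈ 7780 m/s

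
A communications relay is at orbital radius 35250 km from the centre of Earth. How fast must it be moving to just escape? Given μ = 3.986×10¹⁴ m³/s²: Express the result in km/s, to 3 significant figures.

r = 35250 km = 3.525×10⁷ m.
Escape speed v_esc = √(2μ/r) = √(2 × 3.986×10¹⁴ / 3.525×10⁷) = √(2.262×10⁷) = 4756 m/s.
= 4.756 km/s.

v_esc ≈ 4.76 km/s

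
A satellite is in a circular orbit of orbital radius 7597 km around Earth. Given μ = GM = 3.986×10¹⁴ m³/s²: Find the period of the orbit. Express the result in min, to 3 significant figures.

r = 7597 km = 7.597×10⁶ m.
Kepler's third law: T = 2π√(r³/μ) = 2π√((7.597×10⁶)³ / 3.986×10¹⁴).
r³/μ = 1.100×10⁶ s², so T = 2π × 1.049×10³ = 6.590×10³ s.
Converting: 6.590×10³ s ÷ 60.00 = 109.8 min.

T ≈ 110 min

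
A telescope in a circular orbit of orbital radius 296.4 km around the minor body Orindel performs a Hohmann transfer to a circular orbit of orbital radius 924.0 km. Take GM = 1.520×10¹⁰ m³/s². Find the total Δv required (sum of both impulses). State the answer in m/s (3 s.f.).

Δv_total ≈ 91.1 m/s

r₁ = 296.4 km = 2.964×10⁵ m.
r₂ = 924.0 km = 9.240×10⁵ m.
Transfer ellipse a_t = (r₁ + r₂)/2 = 6.102×10⁵ m.
At r₁: circular v_c1 = √(μ/r₁) = 226.5 m/s; transfer-periapsis v_p = √[μ(2/r₁ − 1/a_t)] = 278.7 m/s.
Δv₁ = v_p − v_c1 = 52.21 m/s.
At r₂: circular v_c2 = √(μ/r₂) = 128.3 m/s; transfer-apoapsis v_a = √[μ(2/r₂ − 1/a_t)] = 89.39 m/s.
Δv₂ = v_c2 − v_a = 38.87 m/s.
Total Δv = Δv₁ + Δv₂ = 91.08 m/s.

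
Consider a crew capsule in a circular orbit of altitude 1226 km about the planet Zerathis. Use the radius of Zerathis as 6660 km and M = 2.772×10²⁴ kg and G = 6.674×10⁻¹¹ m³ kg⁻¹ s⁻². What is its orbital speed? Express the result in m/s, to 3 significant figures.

μ = GM = 6.674×10⁻¹¹ × 2.772×10²⁴ = 1.850×10¹⁴ m³/s².
r = 6660 + 1226 = 7886.0 km = 7.8860×10⁶ m.
For a circular orbit v = √(μ/r) = √(1.850×10¹⁴ / 7.886×10⁶) = √(2.346×10⁷) = 4844 m/s.

v ≈ 4840 m/s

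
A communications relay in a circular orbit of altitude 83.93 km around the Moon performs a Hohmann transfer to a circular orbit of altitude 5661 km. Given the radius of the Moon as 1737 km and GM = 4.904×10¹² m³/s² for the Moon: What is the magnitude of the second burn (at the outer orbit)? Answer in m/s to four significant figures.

Δv ≈ 302.4 m/s

r₁ = 1737 + 83.93 = 1820.9 km = 1.8209×10⁶ m.
r₂ = 1737 + 5661 = 7398.0 km = 7.3980×10⁶ m.
Transfer ellipse a_t = (r₁ + r₂)/2 = 4.609×10⁶ m.
At r₁: circular v_c1 = √(μ/r₁) = 1641 m/s; transfer-perilune v_p = √[μ(2/r₁ − 1/a_t)] = 2079 m/s.
At r₂: circular v_c2 = √(μ/r₂) = 814.2 m/s; transfer-apolune v_a = √[μ(2/r₂ − 1/a_t)] = 511.7 m/s.
Δv₂ = v_c2 − v_a = 302.4 m/s.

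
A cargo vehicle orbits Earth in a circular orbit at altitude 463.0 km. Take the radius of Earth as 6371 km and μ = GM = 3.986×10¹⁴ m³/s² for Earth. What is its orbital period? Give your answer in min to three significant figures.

T ≈ 93.7 min

r = 6371 + 463.0 = 6834.0 km = 6.8340×10⁶ m.
Kepler's third law: T = 2π√(r³/μ) = 2π√((6.834×10⁶)³ / 3.986×10¹⁴).
r³/μ = 8.007×10⁵ s², so T = 2π × 8.948×10² = 5.622×10³ s.
Converting: 5.622×10³ s ÷ 60.00 = 93.71 min.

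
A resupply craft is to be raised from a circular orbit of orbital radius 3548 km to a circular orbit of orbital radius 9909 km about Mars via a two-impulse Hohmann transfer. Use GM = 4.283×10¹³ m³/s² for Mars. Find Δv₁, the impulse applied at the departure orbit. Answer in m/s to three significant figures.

r₁ = 3548 km = 3.548×10⁶ m.
r₂ = 9909 km = 9.909×10⁶ m.
Transfer ellipse a_t = (r₁ + r₂)/2 = 6.728×10⁶ m.
At r₁: circular v_c1 = √(μ/r₁) = 3474 m/s; transfer-periapsis v_p = √[μ(2/r₁ − 1/a_t)] = 4216 m/s.
Δv₁ = v_p − v_c1 = 741.9 m/s.

Δv ≈ 742 m/s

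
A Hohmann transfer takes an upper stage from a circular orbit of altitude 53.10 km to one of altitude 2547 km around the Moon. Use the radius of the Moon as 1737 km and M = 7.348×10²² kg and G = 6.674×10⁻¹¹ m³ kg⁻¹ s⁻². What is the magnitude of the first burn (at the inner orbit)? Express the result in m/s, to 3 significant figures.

Δv ≈ 311 m/s

μ = GM = 6.674×10⁻¹¹ × 7.348×10²² = 4.904×10¹² m³/s².
r₁ = 1737 + 53.10 = 1790.1 km = 1.7901×10⁶ m.
r₂ = 1737 + 2547 = 4284.0 km = 4.2840×10⁶ m.
Transfer ellipse a_t = (r₁ + r₂)/2 = 3.037×10⁶ m.
At r₁: circular v_c1 = √(μ/r₁) = 1655 m/s; transfer-perilune v_p = √[μ(2/r₁ − 1/a_t)] = 1966 m/s.
Δv₁ = v_p − v_c1 = 310.6 m/s.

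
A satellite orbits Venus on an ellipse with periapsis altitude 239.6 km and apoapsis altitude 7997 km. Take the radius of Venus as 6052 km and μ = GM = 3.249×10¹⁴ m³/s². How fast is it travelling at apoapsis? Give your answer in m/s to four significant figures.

v ≈ 3782 m/s

r_p = 6052 + 239.6 = 6291.6 km = 6.2916×10⁶ m.
r_a = 6052 + 7997 = 14049 km = 1.4049×10⁷ m.
Semi-major axis a = (r_p + r_a)/2 = 10170 km = 1.017×10⁷ m.
Vis-viva: v² = μ(2/r − 1/a) = 3.249×10¹⁴ × (1.424×10⁻⁷ − 9.833×10⁻⁸) = 1.431×10⁷ m²/s².
v = 3782 m/s.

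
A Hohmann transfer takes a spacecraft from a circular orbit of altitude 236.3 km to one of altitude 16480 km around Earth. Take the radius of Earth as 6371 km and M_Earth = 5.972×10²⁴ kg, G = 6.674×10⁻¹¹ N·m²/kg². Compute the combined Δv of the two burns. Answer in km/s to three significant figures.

Δv_total ≈ 3.29 km/s

μ = GM = 6.674×10⁻¹¹ × 5.972×10²⁴ = 3.986×10¹⁴ m³/s².
r₁ = 6371 + 236.3 = 6607.3 km = 6.6073×10⁶ m.
r₂ = 6371 + 16480 = 22851 km = 2.2851×10⁷ m.
Transfer ellipse a_t = (r₁ + r₂)/2 = 1.473×10⁷ m.
At r₁: circular v_c1 = √(μ/r₁) = 7767 m/s; transfer-perigee v_p = √[μ(2/r₁ − 1/a_t)] = 9674 m/s.
Δv₁ = v_p − v_c1 = 1907 m/s.
At r₂: circular v_c2 = √(μ/r₂) = 4176 m/s; transfer-apogee v_a = √[μ(2/r₂ − 1/a_t)] = 2797 m/s.
Δv₂ = v_c2 − v_a = 1379 m/s.
Total Δv = Δv₁ + Δv₂ = 3286 m/s = 3.286 km/s.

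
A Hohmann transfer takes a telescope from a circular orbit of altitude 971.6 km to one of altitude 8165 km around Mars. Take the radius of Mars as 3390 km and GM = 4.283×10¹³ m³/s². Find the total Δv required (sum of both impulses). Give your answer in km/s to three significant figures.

Δv_total ≈ 1.14 km/s

r₁ = 3390 + 971.6 = 4361.6 km = 4.3616×10⁶ m.
r₂ = 3390 + 8165 = 11555 km = 1.1555×10⁷ m.
Transfer ellipse a_t = (r₁ + r₂)/2 = 7.958×10⁶ m.
At r₁: circular v_c1 = √(μ/r₁) = 3134 m/s; transfer-periapsis v_p = √[μ(2/r₁ − 1/a_t)] = 3776 m/s.
Δv₁ = v_p − v_c1 = 642.3 m/s.
At r₂: circular v_c2 = √(μ/r₂) = 1925 m/s; transfer-apoapsis v_a = √[μ(2/r₂ − 1/a_t)] = 1425 m/s.
Δv₂ = v_c2 − v_a = 500.0 m/s.
Total Δv = Δv₁ + Δv₂ = 1142 m/s = 1.142 km/s.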